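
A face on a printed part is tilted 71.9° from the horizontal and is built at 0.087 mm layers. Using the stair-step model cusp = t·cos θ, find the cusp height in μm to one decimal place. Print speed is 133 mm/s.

27.0 μm

Cusp = layer height × cos(71.9°) = 0.087 × 0.3107 = 0.027031 mm = 27.0 μm.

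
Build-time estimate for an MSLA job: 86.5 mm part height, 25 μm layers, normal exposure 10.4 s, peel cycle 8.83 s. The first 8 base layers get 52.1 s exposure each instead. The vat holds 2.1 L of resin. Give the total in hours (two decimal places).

18.57 hours

Layers = ⌈86.5/0.025⌉ = 3460.
Bottom layers: 8 × (52.1 + 8.83) → 487.44 s.
Remaining layers: 3452 × (10.4 + 8.83) → 66381.96 s.
Total = 487.44 + 66381.96 = 66869.4 s = 18.57 hours.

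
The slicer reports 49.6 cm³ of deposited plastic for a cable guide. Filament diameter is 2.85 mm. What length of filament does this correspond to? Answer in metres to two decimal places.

7.78 m

Filament cross-section = π × (2.85/2)² = 6.3794 mm².
L = 49600 mm³ / 6.3794 mm² = 7775.03 mm, i.e. 7.78 m.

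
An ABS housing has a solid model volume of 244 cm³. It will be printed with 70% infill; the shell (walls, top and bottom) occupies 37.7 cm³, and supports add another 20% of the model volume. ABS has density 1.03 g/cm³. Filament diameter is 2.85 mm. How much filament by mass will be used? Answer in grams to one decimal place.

Interior volume: 244 − 37.7 → 206.3 cm³.
Infill volume: 0.70 × 206.3 → 144.41 cm³.
Support: 0.20 × 244 → 48.8 cm³.
Total printed volume = 37.7 + 144.41 + 48.8 = 230.91 cm³.
Mass: 230.91 × 1.03 → 237.8373 g.

237.8 g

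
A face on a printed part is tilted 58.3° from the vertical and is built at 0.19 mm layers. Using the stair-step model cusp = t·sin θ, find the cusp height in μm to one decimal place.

161.7 μm

Cusp = layer height × sin(58.3°) = 0.19 × 0.8508 = 0.161652 mm = 161.7 μm.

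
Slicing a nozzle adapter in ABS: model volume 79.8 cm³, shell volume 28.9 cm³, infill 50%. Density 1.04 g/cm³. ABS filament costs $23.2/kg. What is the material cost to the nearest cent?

Volume inside the shell = 79.8 − 28.9 = 50.9 cm³.
Infill deposited: 0.50 × 50.9 → 25.45 cm³.
Total printed volume: 28.9 + 25.45 → 54.35 cm³.
Mass = 54.35 × 1.04, so 56.524 g.
Cost = 56.524 g / 1000 × $23.2/kg = $1.31.

$1.31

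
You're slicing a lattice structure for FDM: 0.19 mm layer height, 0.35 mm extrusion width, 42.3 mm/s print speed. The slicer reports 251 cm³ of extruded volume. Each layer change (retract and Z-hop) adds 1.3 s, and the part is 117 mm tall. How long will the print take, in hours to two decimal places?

25.01 hours

Line area = 0.19 × 0.35, so 0.0665 mm².
Toolpath length = 251 cm³ / 0.0665 mm² = 251000 / 0.0665 = 3774436.1 mm.
Print-move time = 3774436.1 / 42.3, so 89230.2 s.
Layers = ⌈117/0.19⌉ = 616.
Z-hop total: 616 × 1.3 → 800.8 s.
Altogether 89230.2 + 800.8 = 90031 s, i.e. 25.01 hours.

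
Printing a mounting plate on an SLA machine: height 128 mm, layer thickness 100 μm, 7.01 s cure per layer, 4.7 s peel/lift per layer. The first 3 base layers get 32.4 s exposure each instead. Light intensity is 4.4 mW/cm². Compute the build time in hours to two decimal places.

Layer count = ceil(128 / 0.1) = 1280.
Burn-in layers = 3 × (32.4 + 4.7), so 111.3 s.
Normal layers = 1277 × (7.01 + 4.7), so 14953.67 s.
Sum: 111.3 + 14953.67 = 15064.97 s → 4.18 hours.

4.18 hours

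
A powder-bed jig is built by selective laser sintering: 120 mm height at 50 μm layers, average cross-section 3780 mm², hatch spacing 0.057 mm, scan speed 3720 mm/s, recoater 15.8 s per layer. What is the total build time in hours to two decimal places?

22.42 hours

Layer count = ceil(120 / 0.05) = 2400.
Per-layer scan distance: 3780 / 0.057 → 66315.8 mm.
Scan time per layer = 66315.8 / 3720, so 17.8268 s.
Per-layer time: 17.8268 + 15.8 → 33.6268 s.
Build time = 2400 × 33.6268 = 80704.32 s = 22.42 hours.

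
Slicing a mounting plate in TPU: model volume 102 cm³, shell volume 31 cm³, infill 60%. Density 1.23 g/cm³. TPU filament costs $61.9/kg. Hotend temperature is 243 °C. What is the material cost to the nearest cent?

Infill region: 102 − 31 → 71 cm³.
Infill volume: 0.60 × 71 → 42.6 cm³.
Deposited volume = 31 + 42.6, so 73.6 cm³.
Mass = 73.6 × 1.23 = 90.528 g.
At $61.9/kg: 90.528/1000 × 61.9 = $5.60.

$5.60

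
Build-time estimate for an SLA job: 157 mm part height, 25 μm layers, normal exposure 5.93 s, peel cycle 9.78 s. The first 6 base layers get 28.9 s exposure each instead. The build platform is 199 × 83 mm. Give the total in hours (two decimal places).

27.44 hours

Number of layers: 157 / 0.025 → 6280 (rounded up).
Base layers = 6 × (28.9 + 9.78), so 232.08 s.
Regular layers: 6274 × (5.93 + 9.78) → 98564.54 s.
Total = 232.08 + 98564.54 = 98796.62 s = 27.44 hours.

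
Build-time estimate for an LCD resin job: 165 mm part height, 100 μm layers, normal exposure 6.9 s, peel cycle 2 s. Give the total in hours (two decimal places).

Layers = ⌈165/0.1⌉ = 1650.
Per-layer time = 6.9 + 2, so 8.9 s.
Build time: 1650 × 8.9 s = 14685 s, i.e. 4.08 hours.

4.08 hours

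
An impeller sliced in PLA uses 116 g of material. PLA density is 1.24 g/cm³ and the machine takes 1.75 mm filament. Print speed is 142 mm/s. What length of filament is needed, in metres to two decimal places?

Extruded volume: 116/1.24 = 93.5484 cm³ (93548.4 mm³).
A = π r² = π × 0.875² = 2.4053 mm².
Length = 93548.4 / 2.4053 = 38892.61 mm = 38.89 m.

38.89 m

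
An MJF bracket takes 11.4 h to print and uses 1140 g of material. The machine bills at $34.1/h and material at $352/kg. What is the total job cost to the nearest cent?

Machine-time cost = 34.1 × 11.4, so $388.74.
Material charge: 352 × 1140/1000 → $401.28.
Job cost: 388.74 + 401.28 = $790.02.

$790.02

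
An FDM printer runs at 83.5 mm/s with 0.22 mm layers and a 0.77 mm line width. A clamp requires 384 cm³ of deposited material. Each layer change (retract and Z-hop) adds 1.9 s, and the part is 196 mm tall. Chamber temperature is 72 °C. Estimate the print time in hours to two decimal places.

8.01 hours

Extrusion cross-section = 0.22 × 0.77, so 0.1694 mm².
Path length: 384000 mm³ / 0.1694 mm² → 2266824.1 mm.
Time extruding = 2266824.1 / 83.5, so 27147.6 s.
Layer count = ceil(196 / 0.22) = 891.
Z-hop total = 891 × 1.9, so 1692.9 s.
Total = 27147.6 + 1692.9 = 28840.5 s = 8.01 hours.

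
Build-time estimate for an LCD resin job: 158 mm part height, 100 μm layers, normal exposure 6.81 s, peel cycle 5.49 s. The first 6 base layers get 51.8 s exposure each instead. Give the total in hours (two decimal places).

Layer count = ceil(158 / 0.1) = 1580.
Bottom layers = 6 × (51.8 + 5.49) = 343.74 s.
Remaining layers = 1574 × (6.81 + 5.49) = 19360.2 s.
Sum: 343.74 + 19360.2 = 19703.94 s → 5.47 hours.

5.47 hours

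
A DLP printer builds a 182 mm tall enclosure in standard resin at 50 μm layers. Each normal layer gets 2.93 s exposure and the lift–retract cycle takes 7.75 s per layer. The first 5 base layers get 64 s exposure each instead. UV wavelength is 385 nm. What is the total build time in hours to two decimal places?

10.88 hours

Number of layers: 182 / 0.05 → 3640 (rounded up).
Burn-in layers = 5 × (64 + 7.75) = 358.75 s.
Regular layers = 3635 × (2.93 + 7.75), so 38821.8 s.
Sum: 358.75 + 38821.8 = 39180.55 s → 10.88 hours.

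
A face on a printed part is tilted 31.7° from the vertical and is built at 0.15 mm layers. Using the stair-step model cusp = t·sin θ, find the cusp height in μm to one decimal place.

Cusp = layer height × sin(31.7°) = 0.15 × 0.5255 = 0.078825 mm = 78.8 μm.

78.8 μm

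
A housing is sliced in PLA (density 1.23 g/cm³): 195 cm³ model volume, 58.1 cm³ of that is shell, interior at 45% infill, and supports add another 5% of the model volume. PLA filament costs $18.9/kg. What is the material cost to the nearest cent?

Volume inside the shell = 195 − 58.1 = 136.9 cm³.
Infill deposited = 0.45 × 136.9 = 61.605 cm³.
Support: 0.05 × 195 → 9.75 cm³.
Deposited volume: 58.1 + 61.605 + 9.75 → 129.455 cm³.
Mass = 129.455 × 1.23 = 159.22965 g.
At $18.9/kg: 159.22965/1000 × 18.9 = $3.01.

$3.01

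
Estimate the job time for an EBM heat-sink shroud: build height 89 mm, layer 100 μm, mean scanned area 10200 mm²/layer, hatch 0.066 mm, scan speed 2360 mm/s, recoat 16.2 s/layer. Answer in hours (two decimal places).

Layer count = ceil(89 / 0.1) = 890.
Per-layer scan distance = 10200 / 0.066, so 154545.5 mm.
Scan time per layer = 154545.5 / 2360 = 65.4854 s.
Layer cycle: 65.4854 + 16.2 → 81.6854 s.
Build time = 890 × 81.6854 = 72700.006 s = 20.19 hours.

20.19 hours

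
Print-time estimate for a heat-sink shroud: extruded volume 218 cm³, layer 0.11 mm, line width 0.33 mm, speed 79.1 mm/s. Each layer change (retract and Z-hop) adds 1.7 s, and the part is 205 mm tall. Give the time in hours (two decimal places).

Line area = 0.11 × 0.33, so 0.0363 mm².
Total extruded path = 218000/0.0363 = 6005509.6 mm.
Extrusion time = 6005509.6 / 79.1 = 75923 s.
Layer count = ceil(205 / 0.11) = 1864.
Non-print overhead: 1864 × 1.7 → 3168.8 s.
Total = 75923 + 3168.8 = 79091.8 s = 21.97 hours.

21.97 hours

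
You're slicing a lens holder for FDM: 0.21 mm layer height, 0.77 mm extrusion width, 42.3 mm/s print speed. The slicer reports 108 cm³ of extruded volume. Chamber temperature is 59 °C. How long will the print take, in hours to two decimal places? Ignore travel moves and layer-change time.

Extrusion cross-section = 0.21 × 0.77, so 0.1617 mm².
Total extruded path = 108000/0.1617 = 667903.5 mm.
Extrusion time: 667903.5 / 42.3 → 15789.7 s.
That's 15789.7 s → 4.39 hours.

4.39 hours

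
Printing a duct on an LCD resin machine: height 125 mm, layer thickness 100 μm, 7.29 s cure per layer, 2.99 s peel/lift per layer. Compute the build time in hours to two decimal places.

3.57 hours

Layers = ⌈125/0.1⌉ = 1250.
Per-layer time = 7.29 + 2.99 = 10.28 s.
Build time: 1250 × 10.28 s = 12850 s, i.e. 3.57 hours.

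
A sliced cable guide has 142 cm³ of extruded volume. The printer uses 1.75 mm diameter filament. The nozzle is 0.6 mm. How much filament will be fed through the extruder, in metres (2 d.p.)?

59.04 m

A = π r² = π × 0.875² = 2.4053 mm².
Length = 142 cm³ / 2.4053 mm² = 142000 / 2.4053 = 59036.29 mm = 59.04 m.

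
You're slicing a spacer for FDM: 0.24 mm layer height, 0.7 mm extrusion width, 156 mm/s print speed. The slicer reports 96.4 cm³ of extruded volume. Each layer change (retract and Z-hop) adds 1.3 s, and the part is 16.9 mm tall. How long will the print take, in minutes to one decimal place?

Extrusion cross-section: 0.24 × 0.7 → 0.168 mm².
Total extruded path = 96400/0.168 = 573809.5 mm.
Print-move time = 573809.5 / 156, so 3678.3 s.
Layer count = ceil(16.9 / 0.24) = 71.
Non-print overhead = 71 × 1.3, so 92.3 s.
Altogether 3678.3 + 92.3 = 3770.6 s, i.e. 62.8 minutes.

62.8 minutes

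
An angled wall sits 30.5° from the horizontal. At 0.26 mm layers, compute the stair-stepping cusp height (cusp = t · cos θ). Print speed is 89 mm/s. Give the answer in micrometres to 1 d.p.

cos(30.5°) = 0.8616, so cusp = 0.26 × 0.8616 = 0.224016 mm → 224.0 μm.

224.0 μm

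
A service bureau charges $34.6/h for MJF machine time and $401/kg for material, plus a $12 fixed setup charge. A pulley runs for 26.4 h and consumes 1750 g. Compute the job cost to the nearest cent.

$1627.19

Machine cost: 34.6 × 26.4 → $913.44.
Material charge = 401 × 1750/1000, so $701.75.
Adding setup: 913.44 + 701.75 + 12 → $1627.19.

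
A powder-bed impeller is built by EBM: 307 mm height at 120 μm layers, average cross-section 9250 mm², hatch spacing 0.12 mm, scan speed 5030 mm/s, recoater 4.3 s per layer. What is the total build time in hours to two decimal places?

Number of layers: 307 / 0.12 → 2559 (rounded up).
Hatch length per layer: 9250 / 0.12 → 77083.3 mm.
Beam time per layer = 77083.3 / 5030, so 15.3247 s.
Layer cycle = 15.3247 + 4.3 = 19.6247 s.
Build time = 2559 × 19.6247 = 50219.6073 s = 13.95 hours.

13.95 hours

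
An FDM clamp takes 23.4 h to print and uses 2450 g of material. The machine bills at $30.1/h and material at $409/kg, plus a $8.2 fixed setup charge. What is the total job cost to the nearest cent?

Machine cost = 30.1 × 23.4 = $704.34.
Material charge = 409 × 2450/1000, so $1002.05.
Adding setup: 704.34 + 1002.05 + 8.2 → $1714.59.

$1714.59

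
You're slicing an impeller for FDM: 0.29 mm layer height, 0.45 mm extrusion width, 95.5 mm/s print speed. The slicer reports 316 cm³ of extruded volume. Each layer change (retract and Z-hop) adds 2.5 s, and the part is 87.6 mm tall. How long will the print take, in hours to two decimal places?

7.25 hours

Bead cross-section = 0.29 × 0.45, so 0.1305 mm².
Toolpath length = 316 cm³ / 0.1305 mm² = 316000 / 0.1305 = 2421455.9 mm.
Time extruding = 2421455.9 / 95.5, so 25355.6 s.
Layer count = ceil(87.6 / 0.29) = 303.
Non-print overhead: 303 × 2.5 → 757.5 s.
Altogether 25355.6 + 757.5 = 26113.1 s, i.e. 7.25 hours.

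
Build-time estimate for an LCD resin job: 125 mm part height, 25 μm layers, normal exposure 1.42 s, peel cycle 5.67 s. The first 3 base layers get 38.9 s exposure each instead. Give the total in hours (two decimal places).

9.88 hours

Number of layers: 125 / 0.025 → 5000 (rounded up).
Burn-in layers = 3 × (38.9 + 5.67) = 133.71 s.
Regular layers = 4997 × (1.42 + 5.67), so 35428.73 s.
Total = 133.71 + 35428.73 = 35562.44 s = 9.88 hours.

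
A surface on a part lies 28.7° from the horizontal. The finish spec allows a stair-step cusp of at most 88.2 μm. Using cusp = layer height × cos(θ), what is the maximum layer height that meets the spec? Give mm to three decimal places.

t = h_c / cos θ = 0.0882 / 0.8771 = 0.101 mm.

0.101 mm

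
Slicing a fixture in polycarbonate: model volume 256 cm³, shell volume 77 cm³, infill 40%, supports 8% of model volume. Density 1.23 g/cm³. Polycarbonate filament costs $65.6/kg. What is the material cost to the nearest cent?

Volume inside the shell: 256 − 77 → 179 cm³.
Deposited infill: 0.40 × 179 → 71.6 cm³.
Support = 0.08 × 256 = 20.48 cm³.
Deposited volume = 77 + 71.6 + 20.48 = 169.08 cm³.
Mass = 169.08 × 1.23 = 207.9684 g.
At $65.6/kg: 207.9684/1000 × 65.6 = $13.64.

$13.64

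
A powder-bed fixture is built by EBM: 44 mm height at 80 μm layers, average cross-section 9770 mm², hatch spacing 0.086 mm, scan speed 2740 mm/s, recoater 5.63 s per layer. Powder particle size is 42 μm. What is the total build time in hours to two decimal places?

7.19 hours

Layers = ⌈44/0.08⌉ = 550.
Scan path per layer: 9770 / 0.086 → 113604.7 mm.
Per-layer scan time = 113604.7 / 2740 = 41.4616 s.
Time per layer = 41.4616 + 5.63 = 47.0916 s.
Build time = 550 × 47.0916 = 25900.38 s = 7.19 hours.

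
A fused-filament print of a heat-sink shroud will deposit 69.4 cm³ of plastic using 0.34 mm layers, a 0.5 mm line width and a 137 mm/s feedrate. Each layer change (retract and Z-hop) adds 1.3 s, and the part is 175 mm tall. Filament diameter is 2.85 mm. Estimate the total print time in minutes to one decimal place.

Bead cross-section = 0.34 × 0.5, so 0.17 mm².
Path length: 69400 mm³ / 0.17 mm² → 408235.3 mm.
Time extruding = 408235.3 / 137, so 2979.8 s.
Layer count = ceil(175 / 0.34) = 515.
Z-hop total = 515 × 1.3, so 669.5 s.
Total = 2979.8 + 669.5 = 3649.3 s = 60.8 minutes.

60.8 minutes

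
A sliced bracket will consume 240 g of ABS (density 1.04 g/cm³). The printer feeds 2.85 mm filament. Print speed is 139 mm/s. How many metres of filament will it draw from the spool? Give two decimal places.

36.17 m

Volume = 240 g / 1.04 g·cm⁻³ = 230.7692 cm³ = 230769.2 mm³.
Filament cross-section = π × (2.85/2)² = 6.3794 mm².
Length = 230769.2 / 6.3794 = 36174.12 mm = 36.17 m.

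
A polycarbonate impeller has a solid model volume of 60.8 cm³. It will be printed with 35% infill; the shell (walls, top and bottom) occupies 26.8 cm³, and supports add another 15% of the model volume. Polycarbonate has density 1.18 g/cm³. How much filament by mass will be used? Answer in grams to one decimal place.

56.4 g

Volume inside the shell = 60.8 − 26.8, so 34 cm³.
Infill volume = 0.35 × 34, so 11.9 cm³.
Support = 0.15 × 60.8, so 9.12 cm³.
Deposited volume = 26.8 + 11.9 + 9.12 = 47.82 cm³.
Mass: 47.82 × 1.18 → 56.4276 g.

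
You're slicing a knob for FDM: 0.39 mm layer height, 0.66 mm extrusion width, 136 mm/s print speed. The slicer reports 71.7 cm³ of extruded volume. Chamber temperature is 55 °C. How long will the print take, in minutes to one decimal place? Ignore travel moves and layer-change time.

34.1 minutes

Line area: 0.39 × 0.66 → 0.2574 mm².
Total extruded path = 71700/0.2574 = 278554.8 mm.
Print-move time = 278554.8 / 136, so 2048.2 s.
2048.2 s = 34.1 minutes.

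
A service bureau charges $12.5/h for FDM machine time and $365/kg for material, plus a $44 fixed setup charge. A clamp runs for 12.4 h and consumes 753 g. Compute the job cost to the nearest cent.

Machine cost = 12.5 × 12.4 = $155.00.
Feedstock cost = 365 × 753/1000, so $274.845.
Adding setup: 155.00 + 274.845 + 44 → 473.845 ≈ $473.85.

$473.85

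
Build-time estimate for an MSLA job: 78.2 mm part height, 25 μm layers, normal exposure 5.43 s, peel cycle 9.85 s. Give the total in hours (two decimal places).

Number of layers: 78.2 / 0.025 → 3128 (rounded up).
Per-layer time = 5.43 + 9.85, so 15.28 s.
Build time: 3128 × 15.28 s = 47795.84 s, i.e. 13.28 hours.

13.28 hours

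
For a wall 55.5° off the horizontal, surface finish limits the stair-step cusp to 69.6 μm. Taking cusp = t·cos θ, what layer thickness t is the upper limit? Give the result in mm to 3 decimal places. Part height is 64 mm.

Layer height = cusp / cos(55.5°) = 0.0696 / 0.5664 = 0.123 mm.

0.123 mm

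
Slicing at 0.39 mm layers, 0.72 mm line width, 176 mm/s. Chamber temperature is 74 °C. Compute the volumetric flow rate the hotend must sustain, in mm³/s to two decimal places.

49.42

A = 0.39 × 0.72, so 0.2808 mm².
Volumetric flow = 176 × 0.2808 = 49.42 mm³/s.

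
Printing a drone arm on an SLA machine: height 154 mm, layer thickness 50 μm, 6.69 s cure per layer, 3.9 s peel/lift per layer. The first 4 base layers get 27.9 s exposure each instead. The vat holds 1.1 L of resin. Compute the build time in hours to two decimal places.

Layers = ⌈154/0.05⌉ = 3080.
Bottom layers = 4 × (27.9 + 3.9), so 127.2 s.
Regular layers: 3076 × (6.69 + 3.9) → 32574.84 s.
Total = 127.2 + 32574.84 = 32702.04 s = 9.08 hours.

9.08 hours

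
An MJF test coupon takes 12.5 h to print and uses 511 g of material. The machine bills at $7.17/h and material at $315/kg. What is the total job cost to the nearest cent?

Machine cost = 7.17 × 12.5 = $89.625.
Feedstock cost = 315 × 511/1000, so $160.965.
Total = 89.625 + 160.965 = $250.59.

$250.59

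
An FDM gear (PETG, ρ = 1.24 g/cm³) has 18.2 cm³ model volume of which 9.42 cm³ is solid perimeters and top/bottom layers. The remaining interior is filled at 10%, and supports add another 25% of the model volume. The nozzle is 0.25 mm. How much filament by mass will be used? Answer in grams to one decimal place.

18.4 g

Volume inside the shell = 18.2 − 9.42 = 8.78 cm³.
Infill deposited = 0.10 × 8.78 = 0.878 cm³.
Support = 0.25 × 18.2 = 4.55 cm³.
Deposited volume = 9.42 + 0.878 + 4.55 = 14.848 cm³.
Mass = 14.848 × 1.24 = 18.41152 g.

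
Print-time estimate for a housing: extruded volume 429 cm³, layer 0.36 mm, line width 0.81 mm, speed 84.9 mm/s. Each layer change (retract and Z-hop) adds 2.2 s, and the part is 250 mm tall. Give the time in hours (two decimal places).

5.24 hours

Extrusion cross-section = 0.36 × 0.81 = 0.2916 mm².
Toolpath length = 429 cm³ / 0.2916 mm² = 429000 / 0.2916 = 1471193.4 mm.
Extrusion time = 1471193.4 / 84.9 = 17328.5 s.
Layers = ⌈250/0.36⌉ = 695.
Z-hop total: 695 × 2.2 → 1529 s.
Altogether 17328.5 + 1529 = 18857.5 s, i.e. 5.24 hours.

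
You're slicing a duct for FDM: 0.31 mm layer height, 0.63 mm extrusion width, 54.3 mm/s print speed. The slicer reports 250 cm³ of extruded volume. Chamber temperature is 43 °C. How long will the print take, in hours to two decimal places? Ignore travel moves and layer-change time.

Line area: 0.31 × 0.63 → 0.1953 mm².
Total extruded path = 250000/0.1953 = 1280081.9 mm.
Time extruding = 1280081.9 / 54.3 = 23574.3 s.
In the requested units: 23574.3 s = 6.55 hours.

6.55 hours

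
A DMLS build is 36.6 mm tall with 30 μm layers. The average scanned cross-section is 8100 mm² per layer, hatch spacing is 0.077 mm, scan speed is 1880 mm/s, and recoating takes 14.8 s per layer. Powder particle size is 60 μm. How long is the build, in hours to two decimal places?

Layers = ⌈36.6/0.03⌉ = 1220.
Per-layer scan distance: 8100 / 0.077 → 105194.8 mm.
Scan time per layer: 105194.8 / 1880 → 55.9547 s.
Layer cycle = 55.9547 + 14.8, so 70.7547 s.
Total: 1220 × 70.7547 s = 86320.734 s → 23.98 hours.

23.98 hours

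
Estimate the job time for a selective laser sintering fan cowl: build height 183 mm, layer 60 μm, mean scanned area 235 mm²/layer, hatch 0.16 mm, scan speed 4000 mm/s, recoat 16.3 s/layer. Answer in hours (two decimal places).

Layer count = ceil(183 / 0.06) = 3050.
Per-layer scan distance = 235 / 0.16, so 1468.8 mm.
Laser time per layer: 1468.8 / 4000 → 0.3672 s.
Per-layer time: 0.3672 + 16.3 → 16.6672 s.
Build time = 3050 × 16.6672 = 50834.96 s = 14.12 hours.

14.12 hours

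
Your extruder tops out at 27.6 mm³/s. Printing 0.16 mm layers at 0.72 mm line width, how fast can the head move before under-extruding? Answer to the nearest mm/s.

Extrusion cross-section = 0.16 × 0.72, so 0.1152 mm².
Max speed = 27.6 / 0.1152 = 239.58 ≈ 240 mm/s.

240 mm/s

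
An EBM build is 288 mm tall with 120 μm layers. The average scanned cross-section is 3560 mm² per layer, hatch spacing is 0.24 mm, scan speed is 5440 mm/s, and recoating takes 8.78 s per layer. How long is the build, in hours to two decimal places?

Number of layers: 288 / 0.12 → 2400 (rounded up).
Hatch length per layer = 3560 / 0.24 = 14833.3 mm.
Beam time per layer = 14833.3 / 5440, so 2.7267 s.
Per-layer time = 2.7267 + 8.78 = 11.5067 s.
2400 layers × 11.5067 s/layer = 27616.08 s, i.e. 7.67 hours.

7.67 hours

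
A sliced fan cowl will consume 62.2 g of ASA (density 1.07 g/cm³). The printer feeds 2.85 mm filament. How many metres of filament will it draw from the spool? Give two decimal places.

Extruded volume: 62.2/1.07 = 58.1308 cm³ (58130.8 mm³).
Cross-section of 2.85 mm filament: π·(2.85/2)² = 6.3794 mm².
Length = 58130.8 / 6.3794 = 9112.27 mm = 9.11 m.

9.11 m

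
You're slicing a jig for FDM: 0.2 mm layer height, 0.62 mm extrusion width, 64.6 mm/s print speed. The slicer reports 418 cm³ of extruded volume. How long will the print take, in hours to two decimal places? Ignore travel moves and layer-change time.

14.50 hours

Bead cross-section = 0.2 × 0.62 = 0.124 mm².
Toolpath length = 418 cm³ / 0.124 mm² = 418000 / 0.124 = 3370967.7 mm.
Extrusion time = 3370967.7 / 64.6 = 52182.2 s.
Converting: 52182.2 s = 14.50 hours.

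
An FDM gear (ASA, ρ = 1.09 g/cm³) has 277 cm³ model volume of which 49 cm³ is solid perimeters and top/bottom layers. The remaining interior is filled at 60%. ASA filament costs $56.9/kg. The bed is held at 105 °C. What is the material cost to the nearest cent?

$11.52

Volume inside the shell = 277 − 49 = 228 cm³.
Deposited infill = 0.60 × 228, so 136.8 cm³.
Total extruded = 49 + 136.8 = 185.8 cm³.
Mass = 185.8 × 1.09 = 202.522 g.
At $56.9/kg: 202.522/1000 × 56.9 = $11.52.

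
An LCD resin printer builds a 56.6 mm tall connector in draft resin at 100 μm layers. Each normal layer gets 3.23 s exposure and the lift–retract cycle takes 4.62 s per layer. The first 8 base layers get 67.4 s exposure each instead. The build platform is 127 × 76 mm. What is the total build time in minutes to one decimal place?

Layers = ⌈56.6/0.1⌉ = 566.
Burn-in layers = 8 × (67.4 + 4.62) = 576.16 s.
Remaining layers: 558 × (3.23 + 4.62) → 4380.3 s.
Sum: 576.16 + 4380.3 = 4956.46 s → 82.6 minutes.

82.6 minutes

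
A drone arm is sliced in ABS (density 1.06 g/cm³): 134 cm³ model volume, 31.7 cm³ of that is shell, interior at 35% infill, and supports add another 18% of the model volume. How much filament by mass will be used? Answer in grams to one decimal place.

97.1 g

Volume inside the shell: 134 − 31.7 → 102.3 cm³.
Deposited infill = 0.35 × 102.3, so 35.805 cm³.
Support: 0.18 × 134 → 24.12 cm³.
Total printed volume = 31.7 + 35.805 + 24.12 = 91.625 cm³.
Mass = 91.625 × 1.06, so 97.1225 g.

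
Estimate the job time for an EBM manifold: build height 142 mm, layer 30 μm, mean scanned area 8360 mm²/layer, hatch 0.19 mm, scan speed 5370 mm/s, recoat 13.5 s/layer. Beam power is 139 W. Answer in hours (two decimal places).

28.53 hours

Number of layers: 142 / 0.03 → 4734 (rounded up).
Hatch length per layer = 8360 / 0.19 = 44000 mm.
Per-layer scan time = 44000 / 5370, so 8.1937 s.
Time per layer = 8.1937 + 13.5 = 21.6937 s.
4734 layers × 21.6937 s/layer = 102697.9758 s, i.e. 28.53 hours.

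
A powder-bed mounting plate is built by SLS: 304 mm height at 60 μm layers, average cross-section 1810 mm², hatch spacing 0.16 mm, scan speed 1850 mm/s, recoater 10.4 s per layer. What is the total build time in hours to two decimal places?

23.24 hours

Layer count = ceil(304 / 0.06) = 5067.
Hatch length per layer = 1810 / 0.16 = 11312.5 mm.
Per-layer scan time: 11312.5 / 1850 → 6.1149 s.
Per-layer time: 6.1149 + 10.4 → 16.5149 s.
Build time = 5067 × 16.5149 = 83680.9983 s = 23.24 hours.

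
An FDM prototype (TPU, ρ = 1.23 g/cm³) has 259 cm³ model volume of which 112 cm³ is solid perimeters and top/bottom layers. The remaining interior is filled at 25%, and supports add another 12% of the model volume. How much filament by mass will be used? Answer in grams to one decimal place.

Infill region = 259 − 112, so 147 cm³.
Infill volume: 0.25 × 147 → 36.75 cm³.
Support = 0.12 × 259 = 31.08 cm³.
Deposited volume = 112 + 36.75 + 31.08 = 179.83 cm³.
Mass = 179.83 × 1.23 = 221.1909 g.

221.2 g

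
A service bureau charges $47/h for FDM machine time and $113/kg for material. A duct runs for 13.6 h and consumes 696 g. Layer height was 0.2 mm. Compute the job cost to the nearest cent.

$717.85

Machine cost = 47 × 13.6 = $639.20.
Material cost = 113 × 696/1000, so $78.648.
Job cost: 639.20 + 78.648 = 717.848 ≈ $717.85.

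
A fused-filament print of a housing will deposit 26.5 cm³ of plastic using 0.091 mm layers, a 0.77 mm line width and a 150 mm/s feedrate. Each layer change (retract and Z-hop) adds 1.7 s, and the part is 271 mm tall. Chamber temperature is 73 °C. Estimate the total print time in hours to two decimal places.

Bead cross-section = 0.091 × 0.77, so 0.07007 mm².
Path length: 26500 mm³ / 0.07007 mm² → 378193.2 mm.
Extrusion time = 378193.2 / 150 = 2521.3 s.
Number of layers: 271 / 0.091 → 2979 (rounded up).
Z-hop total = 2979 × 1.7 = 5064.3 s.
Altogether 2521.3 + 5064.3 = 7585.6 s, i.e. 2.11 hours.

2.11 hours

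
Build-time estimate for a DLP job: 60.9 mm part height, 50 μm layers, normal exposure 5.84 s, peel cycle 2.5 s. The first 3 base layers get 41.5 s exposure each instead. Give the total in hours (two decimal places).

2.85 hours

Layers = ⌈60.9/0.05⌉ = 1218.
Burn-in layers: 3 × (41.5 + 2.5) → 132 s.
Remaining layers = 1215 × (5.84 + 2.5), so 10133.1 s.
Total = 132 + 10133.1 = 10265.1 s = 2.85 hours.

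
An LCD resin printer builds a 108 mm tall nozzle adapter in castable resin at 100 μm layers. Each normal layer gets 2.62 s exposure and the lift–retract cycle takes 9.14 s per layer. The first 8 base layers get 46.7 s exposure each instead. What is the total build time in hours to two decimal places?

Number of layers: 108 / 0.1 → 1080 (rounded up).
Base layers: 8 × (46.7 + 9.14) → 446.72 s.
Normal layers: 1072 × (2.62 + 9.14) → 12606.72 s.
Total = 446.72 + 12606.72 = 13053.44 s = 3.63 hours.

3.63 hours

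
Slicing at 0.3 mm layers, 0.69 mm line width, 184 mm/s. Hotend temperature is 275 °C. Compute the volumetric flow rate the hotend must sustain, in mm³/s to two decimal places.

Extrusion cross-section = 0.3 × 0.69 = 0.207 mm².
Q = v·A = 184 × 0.207 = 38.09 mm³/s.

38.09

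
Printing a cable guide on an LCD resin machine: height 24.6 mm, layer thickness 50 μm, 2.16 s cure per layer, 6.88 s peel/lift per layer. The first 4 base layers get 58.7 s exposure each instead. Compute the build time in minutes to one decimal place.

77.9 minutes

Layer count = ceil(24.6 / 0.05) = 492.
Bottom layers = 4 × (58.7 + 6.88), so 262.32 s.
Regular layers = 488 × (2.16 + 6.88) = 4411.52 s.
Total = 262.32 + 4411.52 = 4673.84 s = 77.9 minutes.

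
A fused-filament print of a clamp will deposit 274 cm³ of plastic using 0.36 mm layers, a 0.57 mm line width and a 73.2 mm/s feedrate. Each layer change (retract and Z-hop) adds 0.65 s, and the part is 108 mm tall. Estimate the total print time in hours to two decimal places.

5.12 hours

Line area = 0.36 × 0.57, so 0.2052 mm².
Toolpath length = 274 cm³ / 0.2052 mm² = 274000 / 0.2052 = 1335282.7 mm.
Time extruding = 1335282.7 / 73.2 = 18241.6 s.
Layers = ⌈108/0.36⌉ = 300.
Z-hop total: 300 × 0.65 → 195 s.
Altogether 18241.6 + 195 = 18436.6 s, i.e. 5.12 hours.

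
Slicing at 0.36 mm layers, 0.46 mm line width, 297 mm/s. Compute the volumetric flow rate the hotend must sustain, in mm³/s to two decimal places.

Extrusion cross-section: 0.36 × 0.46 → 0.1656 mm².
Q = v·A = 297 × 0.1656 = 49.18 mm³/s.

49.18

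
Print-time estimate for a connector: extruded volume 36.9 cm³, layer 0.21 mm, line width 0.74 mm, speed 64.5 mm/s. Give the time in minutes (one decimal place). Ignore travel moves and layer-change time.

Extrusion cross-section = 0.21 × 0.74, so 0.1554 mm².
Toolpath length = 36.9 cm³ / 0.1554 mm² = 36900 / 0.1554 = 237451.7 mm.
Time extruding = 237451.7 / 64.5 = 3681.4 s.
That's 3681.4 s → 61.4 minutes.

61.4 minutes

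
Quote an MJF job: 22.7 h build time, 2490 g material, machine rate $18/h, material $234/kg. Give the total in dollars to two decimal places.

Machine-time cost = 18 × 22.7, so $408.60.
Material cost: 234 × 2490/1000 → $582.66.
Total = 408.60 + 582.66 = $991.26.

$991.26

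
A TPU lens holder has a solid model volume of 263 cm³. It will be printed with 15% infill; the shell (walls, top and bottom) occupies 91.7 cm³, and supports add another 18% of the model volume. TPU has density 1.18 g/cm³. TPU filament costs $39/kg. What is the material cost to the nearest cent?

Infill region = 263 − 91.7, so 171.3 cm³.
Infill volume = 0.15 × 171.3, so 25.695 cm³.
Support: 0.18 × 263 → 47.34 cm³.
Total printed volume = 91.7 + 25.695 + 47.34, so 164.735 cm³.
Mass: 164.735 × 1.18 → 194.3873 g.
At $39/kg: 194.3873/1000 × 39 = $7.58.

$7.58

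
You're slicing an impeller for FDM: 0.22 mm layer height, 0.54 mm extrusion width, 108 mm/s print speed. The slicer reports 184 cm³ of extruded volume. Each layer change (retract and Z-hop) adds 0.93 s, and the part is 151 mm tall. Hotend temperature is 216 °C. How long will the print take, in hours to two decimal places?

Bead cross-section = 0.22 × 0.54, so 0.1188 mm².
Toolpath length = 184 cm³ / 0.1188 mm² = 184000 / 0.1188 = 1548821.5 mm.
Time extruding = 1548821.5 / 108, so 14340.9 s.
Layer count = ceil(151 / 0.22) = 687.
Z-hop total = 687 × 0.93 = 638.91 s.
Altogether 14340.9 + 638.91 = 14979.81 s, i.e. 4.16 hours.

4.16 hours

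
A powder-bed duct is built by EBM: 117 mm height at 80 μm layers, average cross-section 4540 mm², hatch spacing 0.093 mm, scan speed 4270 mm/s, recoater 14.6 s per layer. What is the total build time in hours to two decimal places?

10.58 hours

Number of layers: 117 / 0.08 → 1463 (rounded up).
Per-layer scan distance: 4540 / 0.093 → 48817.2 mm.
Scan time per layer = 48817.2 / 4270, so 11.4326 s.
Layer cycle = 11.4326 + 14.6, so 26.0326 s.
Build time = 1463 × 26.0326 = 38085.6938 s = 10.58 hours.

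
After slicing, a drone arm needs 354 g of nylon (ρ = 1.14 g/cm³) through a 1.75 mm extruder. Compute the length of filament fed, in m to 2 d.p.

Volume = 354 g / 1.14 g·cm⁻³ = 310.5263 cm³ = 310526.3 mm³.
A = π r² = π × 0.875² = 2.4053 mm².
Length = 310526.3 / 2.4053 = 129100.86 mm = 129.10 m.

129.10 m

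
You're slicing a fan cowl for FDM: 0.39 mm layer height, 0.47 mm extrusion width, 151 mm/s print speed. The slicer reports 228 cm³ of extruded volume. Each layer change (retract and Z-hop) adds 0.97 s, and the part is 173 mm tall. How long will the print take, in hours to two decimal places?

2.41 hours

Extrusion cross-section = 0.39 × 0.47 = 0.1833 mm².
Path length: 228000 mm³ / 0.1833 mm² → 1243862.5 mm.
Extrusion time: 1243862.5 / 151 → 8237.5 s.
Number of layers: 173 / 0.39 → 444 (rounded up).
Non-print overhead: 444 × 0.97 → 430.68 s.
Altogether 8237.5 + 430.68 = 8668.18 s, i.e. 2.41 hours.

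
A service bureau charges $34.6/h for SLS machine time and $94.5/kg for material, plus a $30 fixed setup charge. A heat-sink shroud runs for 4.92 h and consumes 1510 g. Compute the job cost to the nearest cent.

Machine-time cost: 34.6 × 4.92 → $170.232.
Feedstock cost = 94.5 × 1510/1000, so $142.695.
Adding setup: 170.232 + 142.695 + 30 → 342.927 ≈ $342.93.

$342.93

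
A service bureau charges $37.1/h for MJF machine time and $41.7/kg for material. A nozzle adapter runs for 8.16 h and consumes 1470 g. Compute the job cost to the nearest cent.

Machine-time cost = 37.1 × 8.16 = $302.736.
Material cost = 41.7 × 1470/1000 = $61.299.
Job cost: 302.736 + 61.299 = 364.035 ≈ $364.04.

$364.04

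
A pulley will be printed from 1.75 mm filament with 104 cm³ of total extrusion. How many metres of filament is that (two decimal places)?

43.24 m

A = π r² = π × 0.875² = 2.4053 mm².
Length = 104 cm³ / 2.4053 mm² = 104000 / 2.4053 = 43237.85 mm = 43.24 m.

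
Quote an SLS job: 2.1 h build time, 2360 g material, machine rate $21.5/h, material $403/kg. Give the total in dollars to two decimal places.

Machine-time cost: 21.5 × 2.1 → $45.15.
Material charge = 403 × 2360/1000 = $951.08.
Total = 45.15 + 951.08 = $996.23.

$996.23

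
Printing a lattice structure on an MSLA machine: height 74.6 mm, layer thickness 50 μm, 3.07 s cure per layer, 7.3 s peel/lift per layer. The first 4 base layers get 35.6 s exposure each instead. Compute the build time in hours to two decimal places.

4.33 hours

Layer count = ceil(74.6 / 0.05) = 1492.
Base layers: 4 × (35.6 + 7.3) → 171.6 s.
Remaining layers = 1488 × (3.07 + 7.3) = 15430.56 s.
Total = 171.6 + 15430.56 = 15602.16 s = 4.33 hours.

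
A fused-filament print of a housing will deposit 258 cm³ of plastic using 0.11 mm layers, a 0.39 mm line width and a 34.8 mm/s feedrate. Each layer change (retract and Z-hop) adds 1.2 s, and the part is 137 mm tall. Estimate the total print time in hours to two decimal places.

Extrusion cross-section: 0.11 × 0.39 → 0.0429 mm².
Toolpath length = 258 cm³ / 0.0429 mm² = 258000 / 0.0429 = 6013986 mm.
Extrusion time: 6013986 / 34.8 → 172815.7 s.
Layers = ⌈137/0.11⌉ = 1246.
Layer-change overhead = 1246 × 1.2 = 1495.2 s.
Total = 172815.7 + 1495.2 = 174310.9 s = 48.42 hours.

48.42 hours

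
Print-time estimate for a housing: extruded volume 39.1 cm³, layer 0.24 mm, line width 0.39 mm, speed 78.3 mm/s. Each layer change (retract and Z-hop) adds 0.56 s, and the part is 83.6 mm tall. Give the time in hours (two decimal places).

Bead cross-section = 0.24 × 0.39 = 0.0936 mm².
Path length: 39100 mm³ / 0.0936 mm² → 417735 mm.
Print-move time = 417735 / 78.3 = 5335.1 s.
Layer count = ceil(83.6 / 0.24) = 349.
Layer-change overhead = 349 × 0.56, so 195.44 s.
Altogether 5335.1 + 195.44 = 5530.54 s, i.e. 1.54 hours.

1.54 hours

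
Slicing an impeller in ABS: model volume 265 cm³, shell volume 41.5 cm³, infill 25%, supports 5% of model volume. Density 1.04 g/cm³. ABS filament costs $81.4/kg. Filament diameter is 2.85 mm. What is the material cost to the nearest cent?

Infill region: 265 − 41.5 → 223.5 cm³.
Infill deposited = 0.25 × 223.5 = 55.875 cm³.
Support: 0.05 × 265 → 13.25 cm³.
Deposited volume = 41.5 + 55.875 + 13.25, so 110.625 cm³.
Mass = 110.625 × 1.04 = 115.05 g.
Cost = 115.05 g / 1000 × $81.4/kg = $9.37.

$9.37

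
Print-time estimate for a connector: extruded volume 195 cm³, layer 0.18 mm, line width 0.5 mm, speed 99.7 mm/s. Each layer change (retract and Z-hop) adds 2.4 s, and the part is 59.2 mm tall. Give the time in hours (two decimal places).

6.26 hours

Extrusion cross-section = 0.18 × 0.5, so 0.09 mm².
Path length: 195000 mm³ / 0.09 mm² → 2166666.7 mm.
Print-move time = 2166666.7 / 99.7 = 21731.9 s.
Layers = ⌈59.2/0.18⌉ = 329.
Layer-change overhead: 329 × 2.4 → 789.6 s.
Altogether 21731.9 + 789.6 = 22521.5 s, i.e. 6.26 hours.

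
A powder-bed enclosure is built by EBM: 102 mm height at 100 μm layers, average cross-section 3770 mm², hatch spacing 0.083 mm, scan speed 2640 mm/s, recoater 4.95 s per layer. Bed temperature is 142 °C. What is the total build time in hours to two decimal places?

6.28 hours

Layers = ⌈102/0.1⌉ = 1020.
Scan path per layer = 3770 / 0.083, so 45421.7 mm.
Scan time per layer = 45421.7 / 2640 = 17.2052 s.
Layer cycle = 17.2052 + 4.95, so 22.1552 s.
Build time = 1020 × 22.1552 = 22598.304 s = 6.28 hours.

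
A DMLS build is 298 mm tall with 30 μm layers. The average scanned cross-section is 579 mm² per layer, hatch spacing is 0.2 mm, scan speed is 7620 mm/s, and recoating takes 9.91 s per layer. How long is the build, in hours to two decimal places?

Layer count = ceil(298 / 0.03) = 9934.
Per-layer scan distance = 579 / 0.2, so 2895 mm.
Scan time per layer = 2895 / 7620 = 0.3799 s.
Per-layer time: 0.3799 + 9.91 → 10.2899 s.
Build time = 9934 × 10.2899 = 102219.8666 s = 28.39 hours.

28.39 hours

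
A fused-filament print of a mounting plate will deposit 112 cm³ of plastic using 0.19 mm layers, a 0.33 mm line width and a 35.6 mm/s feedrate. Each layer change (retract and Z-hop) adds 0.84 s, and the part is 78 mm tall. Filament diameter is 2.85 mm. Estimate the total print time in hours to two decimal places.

Extrusion cross-section = 0.19 × 0.33, so 0.0627 mm².
Toolpath length = 112 cm³ / 0.0627 mm² = 112000 / 0.0627 = 1786283.9 mm.
Extrusion time = 1786283.9 / 35.6 = 50176.5 s.
Number of layers: 78 / 0.19 → 411 (rounded up).
Z-hop total = 411 × 0.84, so 345.24 s.
Altogether 50176.5 + 345.24 = 50521.74 s, i.e. 14.03 hours.

14.03 hours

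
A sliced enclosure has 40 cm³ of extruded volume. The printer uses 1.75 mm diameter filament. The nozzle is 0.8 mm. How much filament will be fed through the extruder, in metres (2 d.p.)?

16.63 m

Cross-section of 1.75 mm filament: π·(1.75/2)² = 2.4053 mm².
L = 40000 mm³ / 2.4053 mm² = 16629.94 mm, i.e. 16.63 m.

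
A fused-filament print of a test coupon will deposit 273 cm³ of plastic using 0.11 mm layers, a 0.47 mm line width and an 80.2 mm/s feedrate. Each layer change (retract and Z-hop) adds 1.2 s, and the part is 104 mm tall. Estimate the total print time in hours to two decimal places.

Extrusion cross-section = 0.11 × 0.47, so 0.0517 mm².
Toolpath length = 273 cm³ / 0.0517 mm² = 273000 / 0.0517 = 5280464.2 mm.
Time extruding = 5280464.2 / 80.2 = 65841.2 s.
Layer count = ceil(104 / 0.11) = 946.
Non-print overhead: 946 × 1.2 → 1135.2 s.
Altogether 65841.2 + 1135.2 = 66976.4 s, i.e. 18.60 hours.

18.60 hours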